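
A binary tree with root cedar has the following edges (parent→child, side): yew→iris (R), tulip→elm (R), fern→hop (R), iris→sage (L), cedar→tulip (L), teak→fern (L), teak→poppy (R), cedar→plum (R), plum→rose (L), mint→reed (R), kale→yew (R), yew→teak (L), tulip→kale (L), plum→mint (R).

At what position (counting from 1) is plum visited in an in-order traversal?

In-order visits the left subtree, then the node, then the right subtree.
At cedar: go left to tulip.
  At tulip: go left to kale.
    At kale: no left child.
    Visit kale.
    At kale: go right to yew.
      At yew: go left to teak.
        At teak: go left to fern.
          At fern: no left child.
          Visit fern.
          At fern: go right to hop.
            hop is a leaf — visit hop.
        Visit teak.
        At teak: go right to poppy.
          poppy is a leaf — visit poppy.
      Visit yew.
      At yew: go right to iris.
        At iris: go left to sage.
          sage is a leaf — visit sage.
        Visit iris.
        At iris: no right child.
  Visit tulip.
  At tulip: go right to elm.
    elm is a leaf — visit elm.
Visit cedar.
At cedar: go right to plum.
  At plum: go left to rose.
    rose is a leaf — visit rose.
  Visit plum.
  At plum: go right to mint.
    At mint: no left child.
    Visit mint.
    At mint: go right to reed.
      reed is a leaf — visit reed.
Full in-order sequence: kale, fern, hop, teak, poppy, yew, sage, iris, tulip, elm, cedar, rose, plum, mint, reed.

13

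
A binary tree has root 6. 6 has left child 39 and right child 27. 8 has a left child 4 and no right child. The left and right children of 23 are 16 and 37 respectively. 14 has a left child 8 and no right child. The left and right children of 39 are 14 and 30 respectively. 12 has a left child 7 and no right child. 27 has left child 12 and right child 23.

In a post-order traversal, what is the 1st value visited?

Post-order visits the left subtree, then the right subtree, then the node.
At 6: go left to 39.
  At 39: go left to 14.
    At 14: go left to 8.
      At 8: go left to 4.
        4 is a leaf — visit 4.
      At 8: no right child.
      Visit 8.
    At 14: no right child.
    Visit 14.
  At 39: go right to 30.
    30 is a leaf — visit 30.
  Visit 39.
At 6: go right to 27.
  At 27: go left to 12.
    At 12: go left to 7.
      7 is a leaf — visit 7.
    At 12: no right child.
    Visit 12.
  At 27: go right to 23.
    At 23: go left to 16.
      16 is a leaf — visit 16.
    At 23: go right to 37.
      37 is a leaf — visit 37.
    Visit 23.
  Visit 27.
Visit 6.
Full post-order sequence: 4, 8, 14, 30, 39, 7, 12, 16, 37, 23, 27, 6.

4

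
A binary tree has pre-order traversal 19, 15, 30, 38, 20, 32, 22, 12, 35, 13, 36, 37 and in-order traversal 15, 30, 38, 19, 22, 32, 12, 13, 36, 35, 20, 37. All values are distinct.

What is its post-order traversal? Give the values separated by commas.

The first element of pre-order is the root; it splits in-order into left and right subtrees.
Root 19: left subtree has 3 nodes {15, 30, 38}, right has 8 {22, 32, 12, 13, 36, 35, 20, 37}.
  Root 15: left subtree has 0 nodes { }, right has 2 {30, 38}.
    Root 30: left subtree has 0 nodes { }, right has 1 {38}.
  Root 20: left subtree has 6 nodes {22, 32, 12, 13, 36, 35}, right has 1 {37}.
    Root 32: left subtree has 1 node {22}, right has 4 {12, 13, 36, 35}.
      Root 12: left subtree has 0 nodes { }, right has 3 {13, 36, 35}.
        Root 35: left subtree has 2 nodes {13, 36}, right has 0 { }.
          Root 13: left subtree has 0 nodes { }, right has 1 {36}.

38, 30, 15, 22, 36, 13, 35, 12, 32, 37, 20, 19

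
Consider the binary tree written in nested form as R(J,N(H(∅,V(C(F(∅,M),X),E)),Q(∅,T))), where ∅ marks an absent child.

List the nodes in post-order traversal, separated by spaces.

J M F X C E V H T Q N R

Post-order visits the left subtree, then the right subtree, then the node.
At R: go left to J.
  J is a leaf — visit J.
At R: go right to N.
  At N: go left to H.
    At H: no left child.
    At H: go right to V.
      At V: go left to C.
        At C: go left to F.
          At F: no left child.
          At F: go right to M.
            M is a leaf — visit M.
          Visit F.
        At C: go right to X.
          X is a leaf — visit X.
        Visit C.
      At V: go right to E.
        E is a leaf — visit E.
      Visit V.
    Visit H.
  At N: go right to Q.
    At Q: no left child.
    At Q: go right to T.
      T is a leaf — visit T.
    Visit Q.
  Visit N.
Visit R.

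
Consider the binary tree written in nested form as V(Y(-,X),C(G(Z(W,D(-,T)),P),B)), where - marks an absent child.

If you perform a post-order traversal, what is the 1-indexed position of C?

Post-order visits the left subtree, then the right subtree, then the node.
At V: go left to Y.
  At Y: no left child.
  At Y: go right to X.
    X is a leaf — visit X.
  Visit Y.
At V: go right to C.
  At C: go left to G.
    At G: go left to Z.
      At Z: go left to W.
        W is a leaf — visit W.
      At Z: go right to D.
        At D: no left child.
        At D: go right to T.
          T is a leaf — visit T.
        Visit D.
      Visit Z.
    At G: go right to P.
      P is a leaf — visit P.
    Visit G.
  At C: go right to B.
    B is a leaf — visit B.
  Visit C.
Visit V.
Full post-order sequence: X, Y, W, T, D, Z, P, G, B, C, V.

10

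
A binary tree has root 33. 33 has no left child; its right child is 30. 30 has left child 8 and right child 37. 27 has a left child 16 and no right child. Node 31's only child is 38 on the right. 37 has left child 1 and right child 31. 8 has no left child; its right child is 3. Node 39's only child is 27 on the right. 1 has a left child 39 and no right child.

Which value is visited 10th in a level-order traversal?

Level-order visits nodes level by level from the root, left to right within each level.
Level 0: 33
Level 1: 30
Level 2: 8, 37
Level 3: 3, 1, 31
Level 4: 39, 38
Level 5: 27
Level 6: 16
Full level-order sequence: 33, 30, 8, 37, 3, 1, 31, 39, 38, 27, 16.

27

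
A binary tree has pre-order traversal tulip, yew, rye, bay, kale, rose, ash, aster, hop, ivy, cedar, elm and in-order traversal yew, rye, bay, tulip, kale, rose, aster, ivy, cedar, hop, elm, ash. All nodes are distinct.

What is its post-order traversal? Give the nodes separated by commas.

bay, rye, yew, cedar, ivy, elm, hop, aster, ash, rose, kale, tulip

The first element of pre-order is the root; it splits in-order into left and right subtrees.
Root tulip: left subtree has 3 nodes {yew, rye, bay}, right has 8 {kale, rose, aster, ivy, cedar, hop, elm, ash}.
  Root yew: left subtree has 0 nodes { }, right has 2 {rye, bay}.
    Root rye: left subtree has 0 nodes { }, right has 1 {bay}.
  Root kale: left subtree has 0 nodes { }, right has 7 {rose, aster, ivy, cedar, hop, elm, ash}.
    Root rose: left subtree has 0 nodes { }, right has 6 {aster, ivy, cedar, hop, elm, ash}.
      Root ash: left subtree has 5 nodes {aster, ivy, cedar, hop, elm}, right has 0 { }.
        Root aster: left subtree has 0 nodes { }, right has 4 {ivy, cedar, hop, elm}.
          Root hop: left subtree has 2 nodes {ivy, cedar}, right has 1 {elm}.
            Root ivy: left subtree has 0 nodes { }, right has 1 {cedar}.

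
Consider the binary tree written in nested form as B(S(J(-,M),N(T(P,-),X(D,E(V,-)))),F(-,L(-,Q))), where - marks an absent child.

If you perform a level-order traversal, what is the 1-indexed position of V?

14

Level-order visits nodes level by level from the root, left to right within each level.
Level 0: B
Level 1: S, F
Level 2: J, N, L
Level 3: M, T, X, Q
Level 4: P, D, E
Level 5: V
Full level-order sequence: B, S, F, J, N, L, M, T, X, Q, P, D, E, V.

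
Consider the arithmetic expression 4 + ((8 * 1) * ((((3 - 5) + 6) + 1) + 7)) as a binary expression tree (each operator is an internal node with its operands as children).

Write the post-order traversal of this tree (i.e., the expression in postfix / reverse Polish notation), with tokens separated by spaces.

4 8 1 * 3 5 - 6 + 1 + 7 + * +

Post-order on an expression tree gives postfix notation: for each operator, emit left operand, right operand, then the operator.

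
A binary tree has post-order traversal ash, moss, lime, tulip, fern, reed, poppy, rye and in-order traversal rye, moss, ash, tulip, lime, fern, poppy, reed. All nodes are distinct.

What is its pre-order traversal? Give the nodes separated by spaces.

The last element of post-order is the root; it splits in-order into left and right subtrees.
Root rye: left subtree has 0 nodes { }, right has 7 {moss, ash, tulip, lime, fern, poppy, reed}.
  Root poppy: left subtree has 5 nodes {moss, ash, tulip, lime, fern}, right has 1 {reed}.
    Root fern: left subtree has 4 nodes {moss, ash, tulip, lime}, right has 0 { }.
      Root tulip: left subtree has 2 nodes {moss, ash}, right has 1 {lime}.
        Root moss: left subtree has 0 nodes { }, right has 1 {ash}.

rye poppy fern tulip moss ash lime reed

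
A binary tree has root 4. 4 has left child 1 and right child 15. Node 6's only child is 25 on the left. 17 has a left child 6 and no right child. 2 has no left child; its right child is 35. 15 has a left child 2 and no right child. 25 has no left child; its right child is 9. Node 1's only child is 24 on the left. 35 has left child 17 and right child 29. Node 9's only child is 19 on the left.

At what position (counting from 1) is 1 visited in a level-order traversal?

Level-order visits nodes level by level from the root, left to right within each level.
Level 0: 4
Level 1: 1, 15
Level 2: 24, 2
Level 3: 35
Level 4: 17, 29
Level 5: 6
Level 6: 25
Level 7: 9
Level 8: 19
Full level-order sequence: 4, 1, 15, 24, 2, 35, 17, 29, 6, 25, 9, 19.

2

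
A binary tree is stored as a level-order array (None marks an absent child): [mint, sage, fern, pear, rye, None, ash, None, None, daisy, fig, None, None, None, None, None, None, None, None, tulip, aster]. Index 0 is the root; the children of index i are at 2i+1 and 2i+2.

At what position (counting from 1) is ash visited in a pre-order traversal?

Pre-order visits the node, then its left subtree, then its right subtree.
Visit mint.
At mint: go left to sage.
  Visit sage.
  At sage: go left to pear.
    pear is a leaf — visit pear.
  At sage: go right to rye.
    Visit rye.
    At rye: go left to daisy.
      Visit daisy.
      At daisy: go left to tulip.
        tulip is a leaf — visit tulip.
      At daisy: go right to aster.
        aster is a leaf — visit aster.
    At rye: go right to fig.
      fig is a leaf — visit fig.
At mint: go right to fern.
  Visit fern.
  At fern: no left child.
  At fern: go right to ash.
    ash is a leaf — visit ash.
Full pre-order sequence: mint, sage, pear, rye, daisy, tulip, aster, fig, fern, ash.

10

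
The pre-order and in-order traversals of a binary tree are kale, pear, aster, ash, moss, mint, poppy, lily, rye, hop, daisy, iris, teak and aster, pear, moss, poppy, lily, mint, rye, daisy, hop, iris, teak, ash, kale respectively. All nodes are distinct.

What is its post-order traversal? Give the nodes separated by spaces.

The first element of pre-order is the root; it splits in-order into left and right subtrees.
Root kale: left subtree has 12 nodes {aster, pear, moss, poppy, lily, mint, rye, daisy, hop, iris, teak, ash}, right has 0 { }.
  Root pear: left subtree has 1 node {aster}, right has 10 {moss, poppy, lily, mint, rye, daisy, hop, iris, teak, ash}.
    Root ash: left subtree has 9 nodes {moss, poppy, lily, mint, rye, daisy, hop, iris, teak}, right has 0 { }.
      Root moss: left subtree has 0 nodes { }, right has 8 {poppy, lily, mint, rye, daisy, hop, iris, teak}.
        Root mint: left subtree has 2 nodes {poppy, lily}, right has 5 {rye, daisy, hop, iris, teak}.
          Root poppy: left subtree has 0 nodes { }, right has 1 {lily}.
          Root rye: left subtree has 0 nodes { }, right has 4 {daisy, hop, iris, teak}.
            Root hop: left subtree has 1 node {daisy}, right has 2 {iris, teak}.
              Root iris: left subtree has 0 nodes { }, right has 1 {teak}.

aster lily poppy daisy teak iris hop rye mint moss ash pear kale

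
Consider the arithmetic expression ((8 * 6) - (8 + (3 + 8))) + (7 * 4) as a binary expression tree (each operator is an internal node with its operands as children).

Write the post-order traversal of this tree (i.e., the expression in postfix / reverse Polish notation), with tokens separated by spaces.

8 6 * 8 3 8 + + - 7 4 * +

Post-order on an expression tree gives postfix notation: for each operator, emit left operand, right operand, then the operator.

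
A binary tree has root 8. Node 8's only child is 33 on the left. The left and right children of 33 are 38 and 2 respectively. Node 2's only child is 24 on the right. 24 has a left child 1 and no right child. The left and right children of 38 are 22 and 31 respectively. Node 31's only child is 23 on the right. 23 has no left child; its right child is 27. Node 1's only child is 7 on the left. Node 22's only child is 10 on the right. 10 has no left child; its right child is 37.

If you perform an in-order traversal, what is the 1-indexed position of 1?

In-order visits the left subtree, then the node, then the right subtree.
At 8: go left to 33.
  At 33: go left to 38.
    At 38: go left to 22.
      At 22: no left child.
      Visit 22.
      At 22: go right to 10.
        At 10: no left child.
        Visit 10.
        At 10: go right to 37.
          37 is a leaf — visit 37.
    Visit 38.
    At 38: go right to 31.
      At 31: no left child.
      Visit 31.
      At 31: go right to 23.
        At 23: no left child.
        Visit 23.
        At 23: go right to 27.
          27 is a leaf — visit 27.
  Visit 33.
  At 33: go right to 2.
    At 2: no left child.
    Visit 2.
    At 2: go right to 24.
      At 24: go left to 1.
        At 1: go left to 7.
          7 is a leaf — visit 7.
        Visit 1.
        At 1: no right child.
      Visit 24.
      At 24: no right child.
Visit 8.
At 8: no right child.
Full in-order sequence: 22, 10, 37, 38, 31, 23, 27, 33, 2, 7, 1, 24, 8.

11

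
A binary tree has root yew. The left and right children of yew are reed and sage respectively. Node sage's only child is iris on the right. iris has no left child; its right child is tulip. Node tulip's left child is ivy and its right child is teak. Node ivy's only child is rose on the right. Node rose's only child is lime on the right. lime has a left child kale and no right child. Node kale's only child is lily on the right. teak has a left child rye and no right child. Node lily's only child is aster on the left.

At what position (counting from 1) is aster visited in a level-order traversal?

13

Level-order visits nodes level by level from the root, left to right within each level.
Level 0: yew
Level 1: reed, sage
Level 2: iris
Level 3: tulip
Level 4: ivy, teak
Level 5: rose, rye
Level 6: lime
Level 7: kale
Level 8: lily
Level 9: aster
Full level-order sequence: yew, reed, sage, iris, tulip, ivy, teak, rose, rye, lime, kale, lily, aster.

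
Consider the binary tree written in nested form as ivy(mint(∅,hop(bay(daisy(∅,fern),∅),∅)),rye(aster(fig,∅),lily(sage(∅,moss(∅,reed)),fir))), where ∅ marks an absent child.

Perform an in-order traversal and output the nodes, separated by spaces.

In-order visits the left subtree, then the node, then the right subtree.
At ivy: go left to mint.
  At mint: no left child.
  Visit mint.
  At mint: go right to hop.
    At hop: go left to bay.
      At bay: go left to daisy.
        At daisy: no left child.
        Visit daisy.
        At daisy: go right to fern.
          fern is a leaf — visit fern.
      Visit bay.
      At bay: no right child.
    Visit hop.
    At hop: no right child.
Visit ivy.
At ivy: go right to rye.
  At rye: go left to aster.
    At aster: go left to fig.
      fig is a leaf — visit fig.
    Visit aster.
    At aster: no right child.
  Visit rye.
  At rye: go right to lily.
    At lily: go left to sage.
      At sage: no left child.
      Visit sage.
      At sage: go right to moss.
        At moss: no left child.
        Visit moss.
        At moss: go right to reed.
          reed is a leaf — visit reed.
    Visit lily.
    At lily: go right to fir.
      fir is a leaf — visit fir.

mint daisy fern bay hop ivy fig aster rye sage moss reed lily fir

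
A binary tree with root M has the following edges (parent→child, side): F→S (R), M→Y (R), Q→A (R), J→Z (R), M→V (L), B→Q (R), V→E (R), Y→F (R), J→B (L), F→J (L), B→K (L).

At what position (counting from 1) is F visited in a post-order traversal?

10

Post-order visits the left subtree, then the right subtree, then the node.
At M: go left to V.
  At V: no left child.
  At V: go right to E.
    E is a leaf — visit E.
  Visit V.
At M: go right to Y.
  At Y: no left child.
  At Y: go right to F.
    At F: go left to J.
      At J: go left to B.
        At B: go left to K.
          K is a leaf — visit K.
        At B: go right to Q.
          At Q: no left child.
          At Q: go right to A.
            A is a leaf — visit A.
          Visit Q.
        Visit B.
      At J: go right to Z.
        Z is a leaf — visit Z.
      Visit J.
    At F: go right to S.
      S is a leaf — visit S.
    Visit F.
  Visit Y.
Visit M.
Full post-order sequence: E, V, K, A, Q, B, Z, J, S, F, Y, M.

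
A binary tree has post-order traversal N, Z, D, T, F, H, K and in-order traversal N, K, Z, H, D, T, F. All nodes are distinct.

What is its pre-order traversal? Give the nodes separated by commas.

The last element of post-order is the root; it splits in-order into left and right subtrees.
Root K: left subtree has 1 node {N}, right has 5 {Z, H, D, T, F}.
  Root H: left subtree has 1 node {Z}, right has 3 {D, T, F}.
    Root F: left subtree has 2 nodes {D, T}, right has 0 { }.
      Root T: left subtree has 1 node {D}, right has 0 { }.

K, N, H, Z, F, T, D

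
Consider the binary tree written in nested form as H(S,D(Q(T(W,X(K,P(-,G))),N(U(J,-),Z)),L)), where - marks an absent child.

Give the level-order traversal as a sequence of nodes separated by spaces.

Level-order visits nodes level by level from the root, left to right within each level.
Level 0: H
Level 1: S, D
Level 2: Q, L
Level 3: T, N
Level 4: W, X, U, Z
Level 5: K, P, J
Level 6: G

H S D Q L T N W X U Z K P J G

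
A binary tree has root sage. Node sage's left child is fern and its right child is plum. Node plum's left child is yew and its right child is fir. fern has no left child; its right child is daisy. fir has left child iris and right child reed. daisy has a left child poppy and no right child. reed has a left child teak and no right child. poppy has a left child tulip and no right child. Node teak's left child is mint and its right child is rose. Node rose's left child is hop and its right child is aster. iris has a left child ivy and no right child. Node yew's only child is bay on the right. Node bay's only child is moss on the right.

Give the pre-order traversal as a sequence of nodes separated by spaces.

Pre-order visits the node, then its left subtree, then its right subtree.
Visit sage.
At sage: go left to fern.
  Visit fern.
  At fern: no left child.
  At fern: go right to daisy.
    Visit daisy.
    At daisy: go left to poppy.
      Visit poppy.
      At poppy: go left to tulip.
        tulip is a leaf — visit tulip.
      At poppy: no right child.
    At daisy: no right child.
At sage: go right to plum.
  Visit plum.
  At plum: go left to yew.
    Visit yew.
    At yew: no left child.
    At yew: go right to bay.
      Visit bay.
      At bay: no left child.
      At bay: go right to moss.
        moss is a leaf — visit moss.
  At plum: go right to fir.
    Visit fir.
    At fir: go left to iris.
      Visit iris.
      At iris: go left to ivy.
        ivy is a leaf — visit ivy.
      At iris: no right child.
    At fir: go right to reed.
      Visit reed.
      At reed: go left to teak.
        Visit teak.
        At teak: go left to mint.
          mint is a leaf — visit mint.
        At teak: go right to rose.
          Visit rose.
          At rose: go left to hop.
            hop is a leaf — visit hop.
          At rose: go right to aster.
            aster is a leaf — visit aster.
      At reed: no right child.

sage fern daisy poppy tulip plum yew bay moss fir iris ivy reed teak mint rose hop aster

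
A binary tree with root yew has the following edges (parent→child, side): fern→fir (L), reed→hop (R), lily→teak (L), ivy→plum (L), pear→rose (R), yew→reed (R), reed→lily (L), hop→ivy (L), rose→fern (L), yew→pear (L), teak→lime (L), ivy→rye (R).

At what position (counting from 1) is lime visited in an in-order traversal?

In-order visits the left subtree, then the node, then the right subtree.
At yew: go left to pear.
  At pear: no left child.
  Visit pear.
  At pear: go right to rose.
    At rose: go left to fern.
      At fern: go left to fir.
        fir is a leaf — visit fir.
      Visit fern.
      At fern: no right child.
    Visit rose.
    At rose: no right child.
Visit yew.
At yew: go right to reed.
  At reed: go left to lily.
    At lily: go left to teak.
      At teak: go left to lime.
        lime is a leaf — visit lime.
      Visit teak.
      At teak: no right child.
    Visit lily.
    At lily: no right child.
  Visit reed.
  At reed: go right to hop.
    At hop: go left to ivy.
      At ivy: go left to plum.
        plum is a leaf — visit plum.
      Visit ivy.
      At ivy: go right to rye.
        rye is a leaf — visit rye.
    Visit hop.
    At hop: no right child.
Full in-order sequence: pear, fir, fern, rose, yew, lime, teak, lily, reed, plum, ivy, rye, hop.

6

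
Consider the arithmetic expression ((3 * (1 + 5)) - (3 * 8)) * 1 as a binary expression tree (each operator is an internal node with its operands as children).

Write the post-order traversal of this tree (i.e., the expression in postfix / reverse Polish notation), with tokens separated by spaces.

Post-order on an expression tree gives postfix notation: for each operator, emit left operand, right operand, then the operator.

3 1 5 + * 3 8 * - 1 *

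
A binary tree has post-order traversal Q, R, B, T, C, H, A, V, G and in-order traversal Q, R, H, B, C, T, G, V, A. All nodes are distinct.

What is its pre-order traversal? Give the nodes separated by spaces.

The last element of post-order is the root; it splits in-order into left and right subtrees.
Root G: left subtree has 6 nodes {Q, R, H, B, C, T}, right has 2 {V, A}.
  Root H: left subtree has 2 nodes {Q, R}, right has 3 {B, C, T}.
    Root R: left subtree has 1 node {Q}, right has 0 { }.
    Root C: left subtree has 1 node {B}, right has 1 {T}.
  Root V: left subtree has 0 nodes { }, right has 1 {A}.

G H R Q C B T V A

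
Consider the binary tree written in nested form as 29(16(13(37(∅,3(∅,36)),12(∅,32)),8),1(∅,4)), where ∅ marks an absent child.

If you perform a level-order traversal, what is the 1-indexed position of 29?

Level-order visits nodes level by level from the root, left to right within each level.
Level 0: 29
Level 1: 16, 1
Level 2: 13, 8, 4
Level 3: 37, 12
Level 4: 3, 32
Level 5: 36
Full level-order sequence: 29, 16, 1, 13, 8, 4, 37, 12, 3, 32, 36.

1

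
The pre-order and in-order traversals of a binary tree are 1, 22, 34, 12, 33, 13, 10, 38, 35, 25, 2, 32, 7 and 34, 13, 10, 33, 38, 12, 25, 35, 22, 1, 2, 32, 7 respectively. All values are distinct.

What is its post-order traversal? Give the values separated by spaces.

10 13 38 33 25 35 12 34 22 7 32 2 1

The first element of pre-order is the root; it splits in-order into left and right subtrees.
Root 1: left subtree has 9 nodes {34, 13, 10, 33, 38, 12, 25, 35, 22}, right has 3 {2, 32, 7}.
  Root 22: left subtree has 8 nodes {34, 13, 10, 33, 38, 12, 25, 35}, right has 0 { }.
    Root 34: left subtree has 0 nodes { }, right has 7 {13, 10, 33, 38, 12, 25, 35}.
      Root 12: left subtree has 4 nodes {13, 10, 33, 38}, right has 2 {25, 35}.
        Root 33: left subtree has 2 nodes {13, 10}, right has 1 {38}.
          Root 13: left subtree has 0 nodes { }, right has 1 {10}.
        Root 35: left subtree has 1 node {25}, right has 0 { }.
  Root 2: left subtree has 0 nodes { }, right has 2 {32, 7}.
    Root 32: left subtree has 0 nodes { }, right has 1 {7}.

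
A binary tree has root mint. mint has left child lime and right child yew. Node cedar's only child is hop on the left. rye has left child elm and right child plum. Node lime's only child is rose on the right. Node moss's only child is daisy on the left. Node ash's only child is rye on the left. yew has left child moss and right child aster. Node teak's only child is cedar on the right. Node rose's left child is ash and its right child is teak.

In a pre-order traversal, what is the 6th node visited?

elm

Pre-order visits the node, then its left subtree, then its right subtree.
Visit mint.
At mint: go left to lime.
  Visit lime.
  At lime: no left child.
  At lime: go right to rose.
    Visit rose.
    At rose: go left to ash.
      Visit ash.
      At ash: go left to rye.
        Visit rye.
        At rye: go left to elm.
          elm is a leaf — visit elm.
        At rye: go right to plum.
          plum is a leaf — visit plum.
      At ash: no right child.
    At rose: go right to teak.
      Visit teak.
      At teak: no left child.
      At teak: go right to cedar.
        Visit cedar.
        At cedar: go left to hop.
          hop is a leaf — visit hop.
        At cedar: no right child.
At mint: go right to yew.
  Visit yew.
  At yew: go left to moss.
    Visit moss.
    At moss: go left to daisy.
      daisy is a leaf — visit daisy.
    At moss: no right child.
  At yew: go right to aster.
    aster is a leaf — visit aster.
Full pre-order sequence: mint, lime, rose, ash, rye, elm, plum, teak, cedar, hop, yew, moss, daisy, aster.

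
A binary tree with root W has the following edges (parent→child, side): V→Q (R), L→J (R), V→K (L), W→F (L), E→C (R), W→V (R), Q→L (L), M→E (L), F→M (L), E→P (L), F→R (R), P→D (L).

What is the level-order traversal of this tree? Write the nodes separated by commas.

W, F, V, M, R, K, Q, E, L, P, C, J, D

Level-order visits nodes level by level from the root, left to right within each level.
Level 0: W
Level 1: F, V
Level 2: M, R, K, Q
Level 3: E, L
Level 4: P, C, J
Level 5: D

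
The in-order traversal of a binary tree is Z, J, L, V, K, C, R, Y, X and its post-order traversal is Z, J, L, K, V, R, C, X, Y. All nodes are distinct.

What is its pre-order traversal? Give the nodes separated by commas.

The last element of post-order is the root; it splits in-order into left and right subtrees.
Root Y: left subtree has 7 nodes {Z, J, L, V, K, C, R}, right has 1 {X}.
  Root C: left subtree has 5 nodes {Z, J, L, V, K}, right has 1 {R}.
    Root V: left subtree has 3 nodes {Z, J, L}, right has 1 {K}.
      Root L: left subtree has 2 nodes {Z, J}, right has 0 { }.
        Root J: left subtree has 1 node {Z}, right has 0 { }.

Y, C, V, L, J, Z, K, R, X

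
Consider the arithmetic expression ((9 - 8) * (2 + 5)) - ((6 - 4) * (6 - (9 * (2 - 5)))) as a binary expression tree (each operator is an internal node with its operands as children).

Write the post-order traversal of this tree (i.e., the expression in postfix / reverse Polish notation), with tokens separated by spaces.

9 8 - 2 5 + * 6 4 - 6 9 2 5 - * - * -

Post-order on an expression tree gives postfix notation: for each operator, emit left operand, right operand, then the operator.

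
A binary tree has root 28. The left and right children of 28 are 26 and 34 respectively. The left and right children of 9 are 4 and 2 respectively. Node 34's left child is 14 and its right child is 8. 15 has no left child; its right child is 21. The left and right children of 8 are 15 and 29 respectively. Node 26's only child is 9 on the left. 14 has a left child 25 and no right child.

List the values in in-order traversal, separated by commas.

4, 9, 2, 26, 28, 25, 14, 34, 15, 21, 8, 29

In-order visits the left subtree, then the node, then the right subtree.
At 28: go left to 26.
  At 26: go left to 9.
    At 9: go left to 4.
      4 is a leaf — visit 4.
    Visit 9.
    At 9: go right to 2.
      2 is a leaf — visit 2.
  Visit 26.
  At 26: no right child.
Visit 28.
At 28: go right to 34.
  At 34: go left to 14.
    At 14: go left to 25.
      25 is a leaf — visit 25.
    Visit 14.
    At 14: no right child.
  Visit 34.
  At 34: go right to 8.
    At 8: go left to 15.
      At 15: no left child.
      Visit 15.
      At 15: go right to 21.
        21 is a leaf — visit 21.
    Visit 8.
    At 8: go right to 29.
      29 is a leaf — visit 29.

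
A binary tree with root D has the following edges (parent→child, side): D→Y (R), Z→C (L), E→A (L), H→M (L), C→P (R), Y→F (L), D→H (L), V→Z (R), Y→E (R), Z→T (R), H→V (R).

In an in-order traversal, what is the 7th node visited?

T

In-order visits the left subtree, then the node, then the right subtree.
At D: go left to H.
  At H: go left to M.
    M is a leaf — visit M.
  Visit H.
  At H: go right to V.
    At V: no left child.
    Visit V.
    At V: go right to Z.
      At Z: go left to C.
        At C: no left child.
        Visit C.
        At C: go right to P.
          P is a leaf — visit P.
      Visit Z.
      At Z: go right to T.
        T is a leaf — visit T.
Visit D.
At D: go right to Y.
  At Y: go left to F.
    F is a leaf — visit F.
  Visit Y.
  At Y: go right to E.
    At E: go left to A.
      A is a leaf — visit A.
    Visit E.
    At E: no right child.
Full in-order sequence: M, H, V, C, P, Z, T, D, F, Y, A, E.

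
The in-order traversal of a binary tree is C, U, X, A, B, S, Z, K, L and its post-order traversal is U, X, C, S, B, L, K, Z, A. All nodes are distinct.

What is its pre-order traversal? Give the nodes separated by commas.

A, C, X, U, Z, B, S, K, L

The last element of post-order is the root; it splits in-order into left and right subtrees.
Root A: left subtree has 3 nodes {C, U, X}, right has 5 {B, S, Z, K, L}.
  Root C: left subtree has 0 nodes { }, right has 2 {U, X}.
    Root X: left subtree has 1 node {U}, right has 0 { }.
  Root Z: left subtree has 2 nodes {B, S}, right has 2 {K, L}.
    Root B: left subtree has 0 nodes { }, right has 1 {S}.
    Root K: left subtree has 0 nodes { }, right has 1 {L}.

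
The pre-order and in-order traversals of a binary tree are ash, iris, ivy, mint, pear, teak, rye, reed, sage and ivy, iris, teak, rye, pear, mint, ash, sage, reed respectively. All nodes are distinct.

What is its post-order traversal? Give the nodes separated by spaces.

The first element of pre-order is the root; it splits in-order into left and right subtrees.
Root ash: left subtree has 6 nodes {ivy, iris, teak, rye, pear, mint}, right has 2 {sage, reed}.
  Root iris: left subtree has 1 node {ivy}, right has 4 {teak, rye, pear, mint}.
    Root mint: left subtree has 3 nodes {teak, rye, pear}, right has 0 { }.
      Root pear: left subtree has 2 nodes {teak, rye}, right has 0 { }.
        Root teak: left subtree has 0 nodes { }, right has 1 {rye}.
  Root reed: left subtree has 1 node {sage}, right has 0 { }.

ivy rye teak pear mint iris sage reed ash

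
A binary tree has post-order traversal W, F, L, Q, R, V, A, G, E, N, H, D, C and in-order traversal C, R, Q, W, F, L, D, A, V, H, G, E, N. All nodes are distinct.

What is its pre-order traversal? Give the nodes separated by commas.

C, D, R, Q, L, F, W, H, A, V, N, E, G

The last element of post-order is the root; it splits in-order into left and right subtrees.
Root C: left subtree has 0 nodes { }, right has 12 {R, Q, W, F, L, D, A, V, H, G, E, N}.
  Root D: left subtree has 5 nodes {R, Q, W, F, L}, right has 6 {A, V, H, G, E, N}.
    Root R: left subtree has 0 nodes { }, right has 4 {Q, W, F, L}.
      Root Q: left subtree has 0 nodes { }, right has 3 {W, F, L}.
        Root L: left subtree has 2 nodes {W, F}, right has 0 { }.
          Root F: left subtree has 1 node {W}, right has 0 { }.
    Root H: left subtree has 2 nodes {A, V}, right has 3 {G, E, N}.
      Root A: left subtree has 0 nodes { }, right has 1 {V}.
      Root N: left subtree has 2 nodes {G, E}, right has 0 { }.
        Root E: left subtree has 1 node {G}, right has 0 { }.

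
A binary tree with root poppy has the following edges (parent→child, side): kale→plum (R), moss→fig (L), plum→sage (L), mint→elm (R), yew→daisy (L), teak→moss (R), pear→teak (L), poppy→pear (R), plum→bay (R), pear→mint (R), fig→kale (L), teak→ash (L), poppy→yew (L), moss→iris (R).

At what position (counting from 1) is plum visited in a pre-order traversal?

10

Pre-order visits the node, then its left subtree, then its right subtree.
Visit poppy.
At poppy: go left to yew.
  Visit yew.
  At yew: go left to daisy.
    daisy is a leaf — visit daisy.
  At yew: no right child.
At poppy: go right to pear.
  Visit pear.
  At pear: go left to teak.
    Visit teak.
    At teak: go left to ash.
      ash is a leaf — visit ash.
    At teak: go right to moss.
      Visit moss.
      At moss: go left to fig.
        Visit fig.
        At fig: go left to kale.
          Visit kale.
          At kale: no left child.
          At kale: go right to plum.
            Visit plum.
            At plum: go left to sage.
              sage is a leaf — visit sage.
            At plum: go right to bay.
              bay is a leaf — visit bay.
        At fig: no right child.
      At moss: go right to iris.
        iris is a leaf — visit iris.
  At pear: go right to mint.
    Visit mint.
    At mint: no left child.
    At mint: go right to elm.
      elm is a leaf — visit elm.
Full pre-order sequence: poppy, yew, daisy, pear, teak, ash, moss, fig, kale, plum, sage, bay, iris, mint, elm.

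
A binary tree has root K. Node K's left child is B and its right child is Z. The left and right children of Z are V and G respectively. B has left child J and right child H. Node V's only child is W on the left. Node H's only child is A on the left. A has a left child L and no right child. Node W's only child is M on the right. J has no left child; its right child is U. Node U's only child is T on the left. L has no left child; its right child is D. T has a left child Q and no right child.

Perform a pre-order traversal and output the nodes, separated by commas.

K, B, J, U, T, Q, H, A, L, D, Z, V, W, M, G

Pre-order visits the node, then its left subtree, then its right subtree.
Visit K.
At K: go left to B.
  Visit B.
  At B: go left to J.
    Visit J.
    At J: no left child.
    At J: go right to U.
      Visit U.
      At U: go left to T.
        Visit T.
        At T: go left to Q.
          Q is a leaf — visit Q.
        At T: no right child.
      At U: no right child.
  At B: go right to H.
    Visit H.
    At H: go left to A.
      Visit A.
      At A: go left to L.
        Visit L.
        At L: no left child.
        At L: go right to D.
          D is a leaf — visit D.
      At A: no right child.
    At H: no right child.
At K: go right to Z.
  Visit Z.
  At Z: go left to V.
    Visit V.
    At V: go left to W.
      Visit W.
      At W: no left child.
      At W: go right to M.
        M is a leaf — visit M.
    At V: no right child.
  At Z: go right to G.
    G is a leaf — visit G.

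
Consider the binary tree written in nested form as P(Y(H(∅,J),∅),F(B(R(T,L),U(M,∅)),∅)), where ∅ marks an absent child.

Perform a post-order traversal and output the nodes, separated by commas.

J, H, Y, T, L, R, M, U, B, F, P

Post-order visits the left subtree, then the right subtree, then the node.
At P: go left to Y.
  At Y: go left to H.
    At H: no left child.
    At H: go right to J.
      J is a leaf — visit J.
    Visit H.
  At Y: no right child.
  Visit Y.
At P: go right to F.
  At F: go left to B.
    At B: go left to R.
      At R: go left to T.
        T is a leaf — visit T.
      At R: go right to L.
        L is a leaf — visit L.
      Visit R.
    At B: go right to U.
      At U: go left to M.
        M is a leaf — visit M.
      At U: no right child.
      Visit U.
    Visit B.
  At F: no right child.
  Visit F.
Visit P.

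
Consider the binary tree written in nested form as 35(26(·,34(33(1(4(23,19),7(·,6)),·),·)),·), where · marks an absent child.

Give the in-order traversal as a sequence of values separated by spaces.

In-order visits the left subtree, then the node, then the right subtree.
At 35: go left to 26.
  At 26: no left child.
  Visit 26.
  At 26: go right to 34.
    At 34: go left to 33.
      At 33: go left to 1.
        At 1: go left to 4.
          At 4: go left to 23.
            23 is a leaf — visit 23.
          Visit 4.
          At 4: go right to 19.
            19 is a leaf — visit 19.
        Visit 1.
        At 1: go right to 7.
          At 7: no left child.
          Visit 7.
          At 7: go right to 6.
            6 is a leaf — visit 6.
      Visit 33.
      At 33: no right child.
    Visit 34.
    At 34: no right child.
Visit 35.
At 35: no right child.

26 23 4 19 1 7 6 33 34 35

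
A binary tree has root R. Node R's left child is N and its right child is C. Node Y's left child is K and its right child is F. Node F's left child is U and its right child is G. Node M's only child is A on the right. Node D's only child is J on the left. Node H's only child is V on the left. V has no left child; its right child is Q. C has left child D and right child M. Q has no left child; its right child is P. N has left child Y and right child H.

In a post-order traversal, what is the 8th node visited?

V

Post-order visits the left subtree, then the right subtree, then the node.
At R: go left to N.
  At N: go left to Y.
    At Y: go left to K.
      K is a leaf — visit K.
    At Y: go right to F.
      At F: go left to U.
        U is a leaf — visit U.
      At F: go right to G.
        G is a leaf — visit G.
      Visit F.
    Visit Y.
  At N: go right to H.
    At H: go left to V.
      At V: no left child.
      At V: go right to Q.
        At Q: no left child.
        At Q: go right to P.
          P is a leaf — visit P.
        Visit Q.
      Visit V.
    At H: no right child.
    Visit H.
  Visit N.
At R: go right to C.
  At C: go left to D.
    At D: go left to J.
      J is a leaf — visit J.
    At D: no right child.
    Visit D.
  At C: go right to M.
    At M: no left child.
    At M: go right to A.
      A is a leaf — visit A.
    Visit M.
  Visit C.
Visit R.
Full post-order sequence: K, U, G, F, Y, P, Q, V, H, N, J, D, A, M, C, R.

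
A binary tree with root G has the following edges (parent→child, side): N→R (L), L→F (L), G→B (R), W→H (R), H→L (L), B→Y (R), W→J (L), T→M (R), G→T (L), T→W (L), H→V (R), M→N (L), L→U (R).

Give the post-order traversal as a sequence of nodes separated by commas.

J, F, U, L, V, H, W, R, N, M, T, Y, B, G

Post-order visits the left subtree, then the right subtree, then the node.
At G: go left to T.
  At T: go left to W.
    At W: go left to J.
      J is a leaf — visit J.
    At W: go right to H.
      At H: go left to L.
        At L: go left to F.
          F is a leaf — visit F.
        At L: go right to U.
          U is a leaf — visit U.
        Visit L.
      At H: go right to V.
        V is a leaf — visit V.
      Visit H.
    Visit W.
  At T: go right to M.
    At M: go left to N.
      At N: go left to R.
        R is a leaf — visit R.
      At N: no right child.
      Visit N.
    At M: no right child.
    Visit M.
  Visit T.
At G: go right to B.
  At B: no left child.
  At B: go right to Y.
    Y is a leaf — visit Y.
  Visit B.
Visit G.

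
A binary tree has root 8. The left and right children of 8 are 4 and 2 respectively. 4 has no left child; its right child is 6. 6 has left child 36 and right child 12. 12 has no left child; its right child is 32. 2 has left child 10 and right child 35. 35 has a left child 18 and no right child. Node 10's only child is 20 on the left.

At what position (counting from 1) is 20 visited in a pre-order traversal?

9

Pre-order visits the node, then its left subtree, then its right subtree.
Visit 8.
At 8: go left to 4.
  Visit 4.
  At 4: no left child.
  At 4: go right to 6.
    Visit 6.
    At 6: go left to 36.
      36 is a leaf — visit 36.
    At 6: go right to 12.
      Visit 12.
      At 12: no left child.
      At 12: go right to 32.
        32 is a leaf — visit 32.
At 8: go right to 2.
  Visit 2.
  At 2: go left to 10.
    Visit 10.
    At 10: go left to 20.
      20 is a leaf — visit 20.
    At 10: no right child.
  At 2: go right to 35.
    Visit 35.
    At 35: go left to 18.
      18 is a leaf — visit 18.
    At 35: no right child.
Full pre-order sequence: 8, 4, 6, 36, 12, 32, 2, 10, 20, 35, 18.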